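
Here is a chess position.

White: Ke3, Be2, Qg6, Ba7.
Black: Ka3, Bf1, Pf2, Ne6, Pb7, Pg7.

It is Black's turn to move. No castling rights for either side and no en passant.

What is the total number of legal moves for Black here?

17

Black to move; king on a3.
In check: no.
Legal moves: Nf8, Nd8, Nc7, Ng5, Nc5, Nf4, Nd4, Kb4, Ka4, Kb3, Kb2, Ka2, Bh3, Bg2, Bxe2, b6, b5.
Count: 17.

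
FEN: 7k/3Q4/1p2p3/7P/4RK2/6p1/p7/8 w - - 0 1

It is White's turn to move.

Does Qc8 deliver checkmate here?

no

After Qc8: black king on h8; in check: yes, from the white queen on c8.
Black has 2 legal replies: Kh7, Kg7.
In check but a legal move exists → not checkmate.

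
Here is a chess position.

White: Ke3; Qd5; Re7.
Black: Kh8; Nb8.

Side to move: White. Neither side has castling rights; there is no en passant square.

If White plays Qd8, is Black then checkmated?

After Qd8: black king on h8; in check: yes, from the white queen on d8.
King squares — g7: attacked by Re7; h7: attacked by Re7; g8: attacked by Qd8.
Black has no legal moves → checkmate.

yes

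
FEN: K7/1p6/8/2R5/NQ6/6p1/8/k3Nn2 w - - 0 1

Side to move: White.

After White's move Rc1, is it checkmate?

no

After Rc1: black king on a1; in check: yes, from the white rook on c1.
Black has 1 legal reply: Ka2.
In check but a legal move exists → not checkmate.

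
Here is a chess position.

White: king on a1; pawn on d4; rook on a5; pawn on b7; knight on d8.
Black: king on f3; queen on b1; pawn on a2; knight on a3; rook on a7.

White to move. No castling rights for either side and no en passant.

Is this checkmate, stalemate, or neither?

White to move; white king on a1.
In check: yes, from the black queen on b1.
King squares — b1: attacked by Pa2; a2: attacked by Qb1; b2: attacked by Qb1.
Legal moves for White: none.
In check with no legal moves → checkmate.

checkmate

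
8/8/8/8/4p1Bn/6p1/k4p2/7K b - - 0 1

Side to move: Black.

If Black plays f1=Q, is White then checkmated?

yes

After f1=Q: white king on h1; in check: yes, from the black queen on f1.
King squares — g1: attacked by Qf1; g2: attacked by Qf1; h2: attacked by Pg3.
White has no legal moves → checkmate.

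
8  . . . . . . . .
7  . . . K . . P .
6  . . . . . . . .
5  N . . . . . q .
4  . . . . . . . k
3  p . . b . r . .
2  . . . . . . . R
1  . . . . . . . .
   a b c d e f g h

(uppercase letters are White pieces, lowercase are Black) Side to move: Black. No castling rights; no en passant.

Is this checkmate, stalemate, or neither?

neither

Black to move; black king on h4.
In check: yes, from the white rook on h2.
King squares — g3: available; h3: attacked by Rh2; g4: available; g5: own queen; h5: attacked by Rh2.
Legal moves for Black: Kg4, Kg3, Rh3.
Black is in check but has 3 legal moves → neither.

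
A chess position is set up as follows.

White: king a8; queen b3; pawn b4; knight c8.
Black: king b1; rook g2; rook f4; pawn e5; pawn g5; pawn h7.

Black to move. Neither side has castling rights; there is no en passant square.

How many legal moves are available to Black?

3

Black to move; king on b1.
In check: yes, from the white queen on b3.
Legal moves: Kc1, Ka1, Rb2.
Count: 3.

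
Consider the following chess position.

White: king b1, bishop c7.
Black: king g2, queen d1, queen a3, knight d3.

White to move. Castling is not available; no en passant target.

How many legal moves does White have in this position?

0

White to move; king on b1.
In check: yes, from the black queen on d1.
Legal moves: none.
Count: 0.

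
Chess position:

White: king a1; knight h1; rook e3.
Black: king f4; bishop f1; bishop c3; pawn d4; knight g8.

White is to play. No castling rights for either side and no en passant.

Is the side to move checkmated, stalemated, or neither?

White to move; white king on a1.
In check: yes, from the black bishop on c3.
King squares — b1: available; a2: available; b2: attacked by Bc3.
Legal moves for White: Ka2, Kb1, Rxc3.
White is in check but has 3 legal moves → neither.

neither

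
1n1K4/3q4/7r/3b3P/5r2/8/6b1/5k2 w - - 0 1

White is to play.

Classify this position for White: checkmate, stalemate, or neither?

White to move; white king on d8.
In check: yes, from the black queen on d7.
King squares — c7: attacked by Qd7; d7: attacked by Nb8; e7: attacked by Qd7; c8: attacked by Qd7; e8: attacked by Qd7.
Legal moves for White: none.
In check with no legal moves → checkmate.

checkmate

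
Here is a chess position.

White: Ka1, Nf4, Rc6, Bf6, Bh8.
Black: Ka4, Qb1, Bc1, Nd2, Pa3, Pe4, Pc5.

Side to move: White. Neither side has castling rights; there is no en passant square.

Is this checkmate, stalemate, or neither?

White to move; white king on a1.
In check: yes, from the black queen on b1.
King squares — b1: attacked by Nd2; a2: attacked by Qb1; b2: attacked by Qb1.
Legal moves for White: none.
In check with no legal moves → checkmate.

checkmate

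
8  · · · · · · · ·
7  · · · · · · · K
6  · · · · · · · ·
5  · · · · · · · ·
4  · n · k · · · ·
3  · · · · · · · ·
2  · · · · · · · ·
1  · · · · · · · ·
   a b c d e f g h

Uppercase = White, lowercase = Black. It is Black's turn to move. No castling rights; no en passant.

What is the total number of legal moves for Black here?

14

Black to move; king on d4.
In check: no.
Legal moves: Ke5, Kd5, Kc5, Ke4, Kc4, Ke3, Kd3, Kc3, Nc6, Na6, Nd5, Nd3, Nc2, Na2.
Count: 14.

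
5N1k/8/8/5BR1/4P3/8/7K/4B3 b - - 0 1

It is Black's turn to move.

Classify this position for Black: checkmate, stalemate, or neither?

Black to move; black king on h8.
In check: no.
King squares — g7: attacked by Rg5; h7: attacked by Bf5; g8: attacked by Rg5.
Legal moves for Black: none.
Not in check and no legal moves → stalemate.

stalemate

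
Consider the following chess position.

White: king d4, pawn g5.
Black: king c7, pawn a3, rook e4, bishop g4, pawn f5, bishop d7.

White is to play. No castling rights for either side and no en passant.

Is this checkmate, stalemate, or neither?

White to move; white king on d4.
In check: yes, from the black rook on e4.
Legal moves for White: Kd5, Kc5, Kd3, Kc3.
White is in check but has 4 legal moves → neither.

neither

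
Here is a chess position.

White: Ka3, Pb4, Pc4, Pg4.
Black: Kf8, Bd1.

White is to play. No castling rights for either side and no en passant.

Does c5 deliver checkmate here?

After c5: black king on f8; in check: no.
Black is not in check, so this cannot be checkmate.

no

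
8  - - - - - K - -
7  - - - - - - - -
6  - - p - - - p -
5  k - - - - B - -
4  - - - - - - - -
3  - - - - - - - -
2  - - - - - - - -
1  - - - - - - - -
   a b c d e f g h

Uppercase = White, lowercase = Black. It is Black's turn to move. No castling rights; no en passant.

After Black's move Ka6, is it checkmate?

After Ka6: white king on f8; in check: no.
White is not in check, so this cannot be checkmate.

no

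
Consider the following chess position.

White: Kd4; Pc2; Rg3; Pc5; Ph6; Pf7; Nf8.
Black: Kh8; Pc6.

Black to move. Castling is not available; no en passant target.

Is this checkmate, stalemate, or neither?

Black to move; black king on h8.
In check: no.
King squares — g7: attacked by Rg3; h7: attacked by Nf8; g8: attacked by Rg3.
Legal moves for Black: none.
Not in check and no legal moves → stalemate.

stalemate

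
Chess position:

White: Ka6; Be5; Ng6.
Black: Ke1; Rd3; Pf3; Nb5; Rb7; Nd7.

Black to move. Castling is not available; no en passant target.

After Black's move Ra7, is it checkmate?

no

After Ra7: white king on a6; in check: yes, from the black rook on a7.
White has 1 legal reply: Kxb5.
In check but a legal move exists → not checkmate.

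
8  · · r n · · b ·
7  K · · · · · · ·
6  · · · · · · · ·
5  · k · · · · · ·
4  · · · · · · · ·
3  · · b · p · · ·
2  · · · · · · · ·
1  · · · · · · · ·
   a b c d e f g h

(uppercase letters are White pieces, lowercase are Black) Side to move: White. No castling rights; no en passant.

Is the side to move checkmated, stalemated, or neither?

White to move; white king on a7.
In check: no.
King squares — a6: attacked by Kb5; b6: attacked by Kb5; b7: attacked by Nd8; a8: attacked by Rc8; b8: attacked by Rc8.
Legal moves for White: none.
Not in check and no legal moves → stalemate.

stalemate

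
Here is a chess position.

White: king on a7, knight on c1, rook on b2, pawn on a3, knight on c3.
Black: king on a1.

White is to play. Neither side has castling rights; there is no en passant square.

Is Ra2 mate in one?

yes

After Ra2: black king on a1; in check: yes, from the white rook on a2.
King squares — b1: attacked by Nc3; a2: attacked by Nc1; b2: attacked by Ra2.
Black has no legal moves → checkmate.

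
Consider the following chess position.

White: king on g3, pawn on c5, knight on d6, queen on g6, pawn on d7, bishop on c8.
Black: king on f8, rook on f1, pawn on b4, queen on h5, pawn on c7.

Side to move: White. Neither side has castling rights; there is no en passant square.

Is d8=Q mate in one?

yes

After d8=Q: black king on f8; in check: yes, from the white queen on d8.
King squares — e7: attacked by Qd8; f7: attacked by Nd6; g7: attacked by Qg6; e8: attacked by Nd6; g8: attacked by Qg6.
Black has no legal moves → checkmate.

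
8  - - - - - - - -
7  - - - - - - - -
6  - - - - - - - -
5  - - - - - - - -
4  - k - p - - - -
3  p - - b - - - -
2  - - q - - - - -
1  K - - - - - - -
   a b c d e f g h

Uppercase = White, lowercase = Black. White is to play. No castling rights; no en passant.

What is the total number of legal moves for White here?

White to move; king on a1.
In check: no.
Legal moves: none.
Count: 0.

0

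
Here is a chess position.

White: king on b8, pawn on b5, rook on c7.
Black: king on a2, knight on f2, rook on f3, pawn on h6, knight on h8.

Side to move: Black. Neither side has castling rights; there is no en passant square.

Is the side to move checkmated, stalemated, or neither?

Black to move; black king on a2.
In check: no.
Legal moves for Black include: Nf7, Ng6, Rf8+, Rf7, Rf6, Rf5, Rf4, Rh3, Rg3, Re3, Rd3, Rc3, Rb3, Ra3, Ng4, Ne4, Nh3, Nd3, ... (list truncated; more exist).
Black has legal moves and is not in check → neither.

neither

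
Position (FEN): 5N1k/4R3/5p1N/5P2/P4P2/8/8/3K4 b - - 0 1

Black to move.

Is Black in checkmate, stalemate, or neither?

stalemate

Black to move; black king on h8.
In check: no.
King squares — g7: attacked by Re7; h7: attacked by Re7; g8: attacked by Nh6.
Legal moves for Black: none.
Not in check and no legal moves → stalemate.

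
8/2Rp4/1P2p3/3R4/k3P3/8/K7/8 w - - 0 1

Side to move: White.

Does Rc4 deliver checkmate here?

After Rc4: black king on a4; in check: yes, from the white rook on c4.
King squares — a3: attacked by Ka2; b3: attacked by Ka2; b4: attacked by Rc4; a5: attacked by Rd5; b5: attacked by Rd5.
Black has no legal moves → checkmate.

yes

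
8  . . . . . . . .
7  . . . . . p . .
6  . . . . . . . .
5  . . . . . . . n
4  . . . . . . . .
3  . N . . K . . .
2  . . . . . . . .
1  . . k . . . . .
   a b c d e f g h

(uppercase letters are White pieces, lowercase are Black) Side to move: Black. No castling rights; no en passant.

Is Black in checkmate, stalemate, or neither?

Black to move; black king on c1.
In check: yes, from the white knight on b3.
Legal moves for Black: Kc2, Kb2, Kd1, Kb1.
Black is in check but has 4 legal moves → neither.

neither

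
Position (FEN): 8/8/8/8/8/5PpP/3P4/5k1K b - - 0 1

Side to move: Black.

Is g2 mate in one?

no

After g2: white king on h1; in check: yes, from the black pawn on g2.
White has 1 legal reply: Kh2.
In check but a legal move exists → not checkmate.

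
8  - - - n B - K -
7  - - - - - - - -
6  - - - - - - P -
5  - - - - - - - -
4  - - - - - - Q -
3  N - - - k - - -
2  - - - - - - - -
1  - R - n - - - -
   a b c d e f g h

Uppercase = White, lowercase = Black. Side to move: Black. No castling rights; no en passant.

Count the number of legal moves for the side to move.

10

Black to move; king on e3.
In check: no.
Legal moves: Nf7, Nb7, Ne6, Nc6, Kd3, Kf2, Kd2, Nc3, Nf2, Nb2.
Count: 10.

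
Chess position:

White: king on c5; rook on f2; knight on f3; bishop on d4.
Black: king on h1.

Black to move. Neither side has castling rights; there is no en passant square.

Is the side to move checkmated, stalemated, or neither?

stalemate

Black to move; black king on h1.
In check: no.
King squares — g1: attacked by Nf3; g2: attacked by Rf2; h2: attacked by Rf2.
Legal moves for Black: none.
Not in check and no legal moves → stalemate.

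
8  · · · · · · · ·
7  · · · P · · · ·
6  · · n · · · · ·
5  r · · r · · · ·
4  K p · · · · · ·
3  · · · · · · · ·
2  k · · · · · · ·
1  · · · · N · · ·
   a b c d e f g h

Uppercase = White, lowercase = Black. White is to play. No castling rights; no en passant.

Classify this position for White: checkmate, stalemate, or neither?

White to move; white king on a4.
In check: yes, from the black rook on a5.
King squares — a3: attacked by Ka2; b3: attacked by Ka2; b4: attacked by Nc6; a5: attacked by Rd5; b5: attacked by Ra5.
Legal moves for White: none.
In check with no legal moves → checkmate.

checkmate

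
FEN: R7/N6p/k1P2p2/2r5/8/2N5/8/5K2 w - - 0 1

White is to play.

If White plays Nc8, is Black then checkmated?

After Nc8: black king on a6; in check: yes, from the white rook on a8.
King squares — a5: attacked by Ra8; b5: attacked by Nc3; b6: attacked by Nc8; a7: attacked by Ra8; b7: attacked by Pc6.
Black has no legal moves → checkmate.

yes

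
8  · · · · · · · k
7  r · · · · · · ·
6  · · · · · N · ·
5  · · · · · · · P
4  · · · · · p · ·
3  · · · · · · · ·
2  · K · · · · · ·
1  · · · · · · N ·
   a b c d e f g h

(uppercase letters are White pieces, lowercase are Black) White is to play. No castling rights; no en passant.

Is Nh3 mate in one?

After Nh3: black king on h8; in check: no.
Black is not in check, so this cannot be checkmate.

no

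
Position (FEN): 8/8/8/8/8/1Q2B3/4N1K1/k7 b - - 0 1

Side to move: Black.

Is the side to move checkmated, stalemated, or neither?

Black to move; black king on a1.
In check: no.
King squares — b1: attacked by Qb3; a2: attacked by Qb3; b2: attacked by Qb3.
Legal moves for Black: none.
Not in check and no legal moves → stalemate.

stalemate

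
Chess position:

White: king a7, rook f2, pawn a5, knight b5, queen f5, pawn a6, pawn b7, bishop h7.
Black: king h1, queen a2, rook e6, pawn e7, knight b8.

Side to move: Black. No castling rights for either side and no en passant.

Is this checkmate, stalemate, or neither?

Black to move; black king on h1.
In check: no.
Legal moves for Black include: Nd7, Nc6+, Nxa6, Rh6, Rg6, Rf6, Rd6, Rc6, Rb6, Rxa6+, Re5, Re4, Re3, Re2, Re1, Qd5, Qxa5, Qc4, ... (list truncated; more exist).
Black has legal moves and is not in check → neither.

neither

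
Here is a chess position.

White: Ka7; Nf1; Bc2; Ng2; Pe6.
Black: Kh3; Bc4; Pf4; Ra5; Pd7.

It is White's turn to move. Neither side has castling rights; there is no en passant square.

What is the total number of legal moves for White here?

White to move; king on a7.
In check: yes, from the black rook on a5.
Legal moves: Kb8, Kb7, Kb6.
Count: 3.

3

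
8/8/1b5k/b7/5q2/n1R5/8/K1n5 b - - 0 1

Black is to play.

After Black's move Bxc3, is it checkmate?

yes

After Bxc3: white king on a1; in check: yes, from the black bishop on c3.
King squares — b1: attacked by Na3; a2: attacked by Nc1; b2: attacked by Bc3.
White has no legal moves → checkmate.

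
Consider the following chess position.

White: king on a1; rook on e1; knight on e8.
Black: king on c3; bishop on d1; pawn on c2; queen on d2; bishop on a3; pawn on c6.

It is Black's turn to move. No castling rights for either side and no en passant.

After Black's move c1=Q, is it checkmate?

After c1=Q: white king on a1; in check: yes, from the black queen on c1.
King squares — b1: attacked by Qc1; a2: attacked by Qd2; b2: attacked by Qc1.
White has no legal moves → checkmate.

yes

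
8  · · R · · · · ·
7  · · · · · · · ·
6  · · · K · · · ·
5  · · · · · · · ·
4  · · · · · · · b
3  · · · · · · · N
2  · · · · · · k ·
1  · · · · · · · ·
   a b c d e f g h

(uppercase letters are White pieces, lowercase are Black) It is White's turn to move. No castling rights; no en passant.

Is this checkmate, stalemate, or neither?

neither

White to move; white king on d6.
In check: no.
Legal moves for White include: Rh8, Rg8+, Rf8, Re8, Rd8, Rb8, Ra8, Rc7, Rc6, Rc5, Rc4, Rc3, Rc2+, Rc1, Kd7, Kc7, Ke6, Kc6, ... (list truncated; more exist).
White has legal moves and is not in check → neither.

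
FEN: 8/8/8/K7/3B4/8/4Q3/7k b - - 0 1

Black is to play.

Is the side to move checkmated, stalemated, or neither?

Black to move; black king on h1.
In check: no.
King squares — g1: attacked by Bd4; g2: attacked by Qe2; h2: attacked by Qe2.
Legal moves for Black: none.
Not in check and no legal moves → stalemate.

stalemate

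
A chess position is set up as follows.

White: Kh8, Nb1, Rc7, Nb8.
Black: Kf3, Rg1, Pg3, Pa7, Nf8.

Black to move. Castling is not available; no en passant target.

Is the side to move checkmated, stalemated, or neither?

Black to move; black king on f3.
In check: no.
Legal moves for Black include: Nh7, Nd7, Ng6+, Ne6, Kg4, Kf4, Ke4, Ke3, Kg2, Kf2, Ke2, Rg2, Rh1+, Rf1, Re1, Rd1, Rc1, Rxb1, ... (list truncated; more exist).
Black has legal moves and is not in check → neither.

neither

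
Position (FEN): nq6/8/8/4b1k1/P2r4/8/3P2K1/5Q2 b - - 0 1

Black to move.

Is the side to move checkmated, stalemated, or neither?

neither

Black to move; black king on g5.
In check: no.
Legal moves for Black include: Qh8, Qg8, Qf8, Qe8, Qd8, Qc8, Qc7, Qb7+, Qa7, Qd6, Qb6, Qb5, Qb4, Qb3, Qb2, Qb1, Nc7, Nb6, ... (list truncated; more exist).
Black has legal moves and is not in check → neither.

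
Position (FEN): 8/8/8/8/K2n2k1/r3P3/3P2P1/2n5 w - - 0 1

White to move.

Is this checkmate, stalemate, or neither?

neither

White to move; white king on a4.
In check: yes, from the black rook on a3.
Legal moves for White: Kb4, Kxa3.
White is in check but has 2 legal moves → neither.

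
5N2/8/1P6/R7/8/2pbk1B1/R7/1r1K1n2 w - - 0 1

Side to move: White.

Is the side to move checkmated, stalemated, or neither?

checkmate

White to move; white king on d1.
In check: yes, from the black rook on b1.
King squares — c1: attacked by Rb1; e1: attacked by Rb1; c2: attacked by Bd3; d2: attacked by Nf1; e2: attacked by Bd3.
Legal moves for White: none.
In check with no legal moves → checkmate.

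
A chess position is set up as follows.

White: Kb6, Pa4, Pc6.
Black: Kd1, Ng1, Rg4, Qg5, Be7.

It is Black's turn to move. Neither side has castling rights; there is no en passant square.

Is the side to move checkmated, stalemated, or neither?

Black to move; black king on d1.
In check: no.
Legal moves for Black include: Bf8, Bd8+, Bf6, Bd6, Bc5+, Bb4, Ba3, Qg8, Qg7, Qh6, Qg6, Qf6, Qh5, Qf5, Qe5, Qd5, Qc5+, Qb5+, ... (list truncated; more exist).
Black has legal moves and is not in check → neither.

neither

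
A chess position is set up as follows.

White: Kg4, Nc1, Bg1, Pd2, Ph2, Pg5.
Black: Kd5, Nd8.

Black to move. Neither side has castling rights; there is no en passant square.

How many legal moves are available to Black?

Black to move; king on d5.
In check: no.
Legal moves: Nf7, Nb7, Ne6, Nc6, Ke6, Kd6, Kc6, Ke5, Ke4, Kc4.
Count: 10.

10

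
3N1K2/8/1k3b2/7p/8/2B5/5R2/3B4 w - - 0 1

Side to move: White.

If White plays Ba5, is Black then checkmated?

After Ba5: black king on b6; in check: yes, from the white bishop on a5.
Black has 5 legal replies: Ka7, Ka6, Kc5, Kb5, Kxa5.
In check but a legal move exists → not checkmate.

no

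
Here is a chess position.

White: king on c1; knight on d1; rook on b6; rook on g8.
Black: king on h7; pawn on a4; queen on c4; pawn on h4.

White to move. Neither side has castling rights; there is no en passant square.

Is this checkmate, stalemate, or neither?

neither

White to move; white king on c1.
In check: yes, from the black queen on c4.
Legal moves for White: Kd2, Kb2, Kb1, Nc3.
White is in check but has 4 legal moves → neither.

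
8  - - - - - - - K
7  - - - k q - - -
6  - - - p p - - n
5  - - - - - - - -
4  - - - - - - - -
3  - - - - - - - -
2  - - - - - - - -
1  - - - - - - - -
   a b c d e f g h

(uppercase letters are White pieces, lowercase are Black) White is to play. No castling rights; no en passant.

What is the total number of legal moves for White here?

White to move; king on h8.
In check: no.
Legal moves: none.
Count: 0.

0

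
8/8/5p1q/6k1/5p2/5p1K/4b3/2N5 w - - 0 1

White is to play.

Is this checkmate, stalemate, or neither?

checkmate

White to move; white king on h3.
In check: yes, from the black queen on h6.
King squares — g2: attacked by Pf3; h2: attacked by Qh6; g3: attacked by Pf4; g4: attacked by Kg5; h4: attacked by Kg5.
Legal moves for White: none.
In check with no legal moves → checkmate.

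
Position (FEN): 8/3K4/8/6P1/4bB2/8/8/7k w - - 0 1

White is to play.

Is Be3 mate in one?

After Be3: black king on h1; in check: no.
Black is not in check, so this cannot be checkmate.

no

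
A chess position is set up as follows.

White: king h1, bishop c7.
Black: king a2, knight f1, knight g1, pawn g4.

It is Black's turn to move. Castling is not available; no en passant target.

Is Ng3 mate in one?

no

After Ng3: white king on h1; in check: yes, from the black knight on g3.
White has 4 legal replies: Kh2, Kg2, Kxg1, Bxg3.
In check but a legal move exists → not checkmate.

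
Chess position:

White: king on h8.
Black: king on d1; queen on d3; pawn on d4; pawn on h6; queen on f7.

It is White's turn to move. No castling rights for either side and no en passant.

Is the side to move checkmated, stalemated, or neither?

White to move; white king on h8.
In check: no.
King squares — g7: attacked by Qf7; h7: attacked by Qd3; g8: attacked by Qf7.
Legal moves for White: none.
Not in check and no legal moves → stalemate.

stalemate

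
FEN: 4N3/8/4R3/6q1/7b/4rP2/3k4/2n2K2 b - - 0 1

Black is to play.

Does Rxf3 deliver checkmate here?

yes

After Rxf3: white king on f1; in check: yes, from the black rook on f3.
King squares — e1: attacked by Kd2; g1: attacked by Qg5; e2: attacked by Nc1; f2: attacked by Rf3; g2: attacked by Qg5.
White has no legal moves → checkmate.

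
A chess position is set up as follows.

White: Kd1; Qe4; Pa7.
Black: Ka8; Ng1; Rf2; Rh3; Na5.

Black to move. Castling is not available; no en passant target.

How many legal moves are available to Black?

3

Black to move; king on a8.
In check: yes, from the white queen on e4.
Legal moves: Kxa7, Nb7, Nc6.
Count: 3.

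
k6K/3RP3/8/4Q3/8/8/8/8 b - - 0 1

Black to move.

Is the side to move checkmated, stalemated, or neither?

stalemate

Black to move; black king on a8.
In check: no.
King squares — a7: attacked by Rd7; b7: attacked by Rd7; b8: attacked by Qe5.
Legal moves for Black: none.
Not in check and no legal moves → stalemate.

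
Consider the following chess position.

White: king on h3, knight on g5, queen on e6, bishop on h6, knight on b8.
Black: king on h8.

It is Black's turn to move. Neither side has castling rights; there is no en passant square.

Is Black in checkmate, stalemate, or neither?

stalemate

Black to move; black king on h8.
In check: no.
King squares — g7: attacked by Bh6; h7: attacked by Ng5; g8: attacked by Qe6.
Legal moves for Black: none.
Not in check and no legal moves → stalemate.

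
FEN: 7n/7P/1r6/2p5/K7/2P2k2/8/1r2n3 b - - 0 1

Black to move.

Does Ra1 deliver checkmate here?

After Ra1: white king on a4; in check: yes, from the black rook on a1.
King squares — a3: attacked by Ra1; b3: attacked by Rb6; b4: attacked by Pc5; a5: attacked by Ra1; b5: attacked by Rb6.
White has no legal moves → checkmate.

yes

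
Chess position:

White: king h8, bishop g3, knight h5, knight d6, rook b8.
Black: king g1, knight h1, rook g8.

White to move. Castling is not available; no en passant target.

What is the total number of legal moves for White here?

3

White to move; king on h8.
In check: yes, from the black rook on g8.
Legal moves: Kxg8, Kh7, Rxg8.
Count: 3.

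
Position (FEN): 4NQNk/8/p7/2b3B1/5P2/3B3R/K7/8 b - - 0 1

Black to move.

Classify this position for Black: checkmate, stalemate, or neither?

Black to move; black king on h8.
In check: yes, from the white rook on h3.
King squares — g7: attacked by Ne8; h7: attacked by Bd3; g8: attacked by Qf8.
Legal moves for Black: none.
In check with no legal moves → checkmate.

checkmate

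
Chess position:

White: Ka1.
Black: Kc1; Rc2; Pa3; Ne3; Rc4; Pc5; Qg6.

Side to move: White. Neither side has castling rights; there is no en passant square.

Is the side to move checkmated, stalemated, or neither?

White to move; white king on a1.
In check: no.
King squares — b1: attacked by Kc1; a2: attacked by Rc2; b2: attacked by Kc1.
Legal moves for White: none.
Not in check and no legal moves → stalemate.

stalemate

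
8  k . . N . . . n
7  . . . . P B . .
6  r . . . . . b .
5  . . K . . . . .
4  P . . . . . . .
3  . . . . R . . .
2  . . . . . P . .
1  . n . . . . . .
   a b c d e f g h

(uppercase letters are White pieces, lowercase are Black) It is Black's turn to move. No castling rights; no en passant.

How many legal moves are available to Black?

Black to move; king on a8.
In check: no.
Legal moves: Nxf7, Kb8, Ka7, Bh7, Bxf7, Bh5, Bf5, Be4, Bd3, Bc2, Ra7, Rf6, Re6, Rd6, Rc6+, Rb6, Ra5+, Rxa4, Nc3, Na3, Nd2.
Count: 21.

21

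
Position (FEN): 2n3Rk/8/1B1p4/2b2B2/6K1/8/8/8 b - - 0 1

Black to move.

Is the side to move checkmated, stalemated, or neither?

neither

Black to move; black king on h8.
In check: yes, from the white rook on g8.
King squares — g7: attacked by Rg8; h7: attacked by Bf5; g8: available.
Legal moves for Black: Kxg8.
Black is in check but has 1 legal move → neither.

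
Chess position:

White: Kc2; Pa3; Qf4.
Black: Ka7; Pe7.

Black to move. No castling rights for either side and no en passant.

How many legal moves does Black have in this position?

6

Black to move; king on a7.
In check: no.
Legal moves: Ka8, Kb7, Kb6, Ka6, e6, e5.
Count: 6.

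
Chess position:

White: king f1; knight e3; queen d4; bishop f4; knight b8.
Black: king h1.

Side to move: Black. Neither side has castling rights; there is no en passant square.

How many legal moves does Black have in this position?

Black to move; king on h1.
In check: no.
Legal moves: none.
Count: 0.

0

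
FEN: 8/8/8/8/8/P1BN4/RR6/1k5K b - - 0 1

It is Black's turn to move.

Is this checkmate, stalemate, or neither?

checkmate

Black to move; black king on b1.
In check: yes, from the white rook on b2.
King squares — a1: attacked by Ra2; c1: attacked by Nd3; a2: attacked by Rb2; b2: attacked by Ra2; c2: attacked by Rb2.
Legal moves for Black: none.
In check with no legal moves → checkmate.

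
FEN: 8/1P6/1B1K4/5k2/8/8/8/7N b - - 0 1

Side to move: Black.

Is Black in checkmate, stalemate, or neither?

neither

Black to move; black king on f5.
In check: no.
Legal moves for Black: Kg6, Kf6, Kg5, Kg4, Kf4, Ke4.
Black has 6 legal moves and is not in check → neither.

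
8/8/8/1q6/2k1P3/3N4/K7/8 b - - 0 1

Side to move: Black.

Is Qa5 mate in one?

no

After Qa5: white king on a2; in check: yes, from the black queen on a5.
White has 2 legal replies: Kb2, Kb1.
In check but a legal move exists → not checkmate.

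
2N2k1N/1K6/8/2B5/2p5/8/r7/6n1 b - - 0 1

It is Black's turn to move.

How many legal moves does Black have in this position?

3

Black to move; king on f8.
In check: yes, from the white bishop on c5.
Legal moves: Kg8, Ke8, Kg7.
Count: 3.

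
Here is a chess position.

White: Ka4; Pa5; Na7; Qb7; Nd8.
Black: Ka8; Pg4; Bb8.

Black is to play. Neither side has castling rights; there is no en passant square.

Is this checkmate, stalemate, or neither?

Black to move; black king on a8.
In check: yes, from the white queen on b7.
King squares — a7: attacked by Qb7; b7: attacked by Nd8; b8: own bishop.
Legal moves for Black: none.
In check with no legal moves → checkmate.

checkmate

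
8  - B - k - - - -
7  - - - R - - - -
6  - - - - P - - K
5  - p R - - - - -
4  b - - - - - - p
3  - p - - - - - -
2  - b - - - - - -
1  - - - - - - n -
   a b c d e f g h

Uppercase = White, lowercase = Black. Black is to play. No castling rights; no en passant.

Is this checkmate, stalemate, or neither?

Black to move; black king on d8.
In check: yes, from the white rook on d7.
Legal moves for Black: Ke8.
Black is in check but has 1 legal move → neither.

neither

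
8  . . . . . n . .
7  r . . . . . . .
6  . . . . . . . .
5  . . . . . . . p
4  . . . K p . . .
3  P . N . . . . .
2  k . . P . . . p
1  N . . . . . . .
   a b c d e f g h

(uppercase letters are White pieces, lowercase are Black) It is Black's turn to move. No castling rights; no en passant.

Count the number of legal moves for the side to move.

Black to move; king on a2.
In check: yes, from the white knight on c3.
Legal moves: Kxa3, Kb2, Kxa1.
Count: 3.

3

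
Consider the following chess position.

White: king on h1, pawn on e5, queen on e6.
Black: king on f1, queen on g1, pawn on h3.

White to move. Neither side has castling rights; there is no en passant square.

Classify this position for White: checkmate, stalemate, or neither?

White to move; white king on h1.
In check: yes, from the black queen on g1.
King squares — g1: attacked by Kf1; g2: attacked by Kf1; h2: attacked by Qg1.
Legal moves for White: none.
In check with no legal moves → checkmate.

checkmate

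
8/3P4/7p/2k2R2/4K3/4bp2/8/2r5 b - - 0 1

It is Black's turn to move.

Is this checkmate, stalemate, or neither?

neither

Black to move; black king on c5.
In check: yes, from the white rook on f5.
King squares — b4: available; c4: available; d4: attacked by Ke4; b5: attacked by Rf5; d5: attacked by Ke4; b6: available; c6: available; d6: available.
Legal moves for Black: Kd6, Kc6, Kb6, Kc4, Kb4.
Black is in check but has 5 legal moves → neither.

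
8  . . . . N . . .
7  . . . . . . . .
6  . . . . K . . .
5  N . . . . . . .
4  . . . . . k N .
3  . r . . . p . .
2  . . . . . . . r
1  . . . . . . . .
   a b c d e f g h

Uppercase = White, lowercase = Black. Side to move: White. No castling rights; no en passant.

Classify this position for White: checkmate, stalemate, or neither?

neither

White to move; white king on e6.
In check: no.
Legal moves for White include: Ng7, Nc7, Nef6, Nd6, Kf7, Ke7, Kd7, Kf6, Kd6, Kd5, Nb7, Nc6, Nc4, Nxb3, Nh6, Ngf6, Ne5, Ne3, ... (list truncated; more exist).
White has legal moves and is not in check → neither.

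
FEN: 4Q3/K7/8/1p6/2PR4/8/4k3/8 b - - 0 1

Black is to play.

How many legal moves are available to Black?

Black to move; king on e2.
In check: yes, from the white queen on e8.
Legal moves: Kf3, Kf2, Kf1.
Count: 3.

3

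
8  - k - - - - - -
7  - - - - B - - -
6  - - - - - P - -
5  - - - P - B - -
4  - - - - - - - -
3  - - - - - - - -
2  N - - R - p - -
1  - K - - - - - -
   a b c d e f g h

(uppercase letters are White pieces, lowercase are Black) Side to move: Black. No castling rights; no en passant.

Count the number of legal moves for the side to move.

Black to move; king on b8.
In check: no.
Legal moves: Ka8, Kc7, Kb7, Ka7, f1=Q+, f1=R+, f1=B, f1=N.
Count: 8.

8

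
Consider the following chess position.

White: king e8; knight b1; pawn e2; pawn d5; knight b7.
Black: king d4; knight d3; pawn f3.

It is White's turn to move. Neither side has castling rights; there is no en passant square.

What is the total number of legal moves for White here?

17

White to move; king on e8.
In check: no.
Legal moves: Kf8, Kd8, Kf7, Ke7, Kd7, Nd8, Nd6, Nc5, Na5, Nc3, Na3, Nd2, exf3, exd3, d6, e3+, e4.
Count: 17.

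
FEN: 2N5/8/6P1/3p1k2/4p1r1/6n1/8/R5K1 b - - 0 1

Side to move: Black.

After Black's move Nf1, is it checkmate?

no

After Nf1: white king on g1; in check: yes, from the black rook on g4.
White has 3 legal replies: Kf2, Kh1, Kxf1.
In check but a legal move exists → not checkmate.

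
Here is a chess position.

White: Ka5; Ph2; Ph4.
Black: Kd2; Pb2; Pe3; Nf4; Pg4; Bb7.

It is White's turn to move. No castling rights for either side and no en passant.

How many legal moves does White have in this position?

White to move; king on a5.
In check: no.
Legal moves: Kb6, Kb5, Kb4, Ka4, h5, h3.
Count: 6.

6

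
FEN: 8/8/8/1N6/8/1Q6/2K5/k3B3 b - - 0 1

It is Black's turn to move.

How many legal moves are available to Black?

0

Black to move; king on a1.
In check: no.
Legal moves: none.
Count: 0.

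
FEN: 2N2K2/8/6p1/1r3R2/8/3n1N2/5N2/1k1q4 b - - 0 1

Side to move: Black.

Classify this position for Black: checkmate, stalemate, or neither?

Black to move; black king on b1.
In check: no.
Legal moves for Black include: Rb8, Rb7, Rb6, Rxf5+, Re5, Rd5, Rc5, Ra5, Rb4, Rb3, Rb2, Ne5, Nc5, Nf4, Nb4, Nxf2, Nb2, Ne1, ... (list truncated; more exist).
Black has legal moves and is not in check → neither.

neither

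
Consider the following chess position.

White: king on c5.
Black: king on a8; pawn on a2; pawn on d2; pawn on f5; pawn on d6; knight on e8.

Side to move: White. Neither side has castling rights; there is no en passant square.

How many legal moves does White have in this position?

White to move; king on c5.
In check: yes, from the black pawn on d6.
Legal moves: Kc6, Kb6, Kd5, Kb5, Kd4, Kc4, Kb4.
Count: 7.

7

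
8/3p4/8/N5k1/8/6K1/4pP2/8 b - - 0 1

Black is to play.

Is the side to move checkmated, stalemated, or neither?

neither

Black to move; black king on g5.
In check: no.
Legal moves for Black: Kh6, Kg6, Kf6, Kh5, Kf5, d6, e1=Q, e1=R, e1=B, e1=N, d5.
Black has 11 legal moves and is not in check → neither.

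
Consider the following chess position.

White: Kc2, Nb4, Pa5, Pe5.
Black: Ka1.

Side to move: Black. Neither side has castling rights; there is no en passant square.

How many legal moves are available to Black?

Black to move; king on a1.
In check: no.
Legal moves: none.
Count: 0.

0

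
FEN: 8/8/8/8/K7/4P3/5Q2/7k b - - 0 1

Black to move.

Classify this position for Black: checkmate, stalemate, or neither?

stalemate

Black to move; black king on h1.
In check: no.
King squares — g1: attacked by Qf2; g2: attacked by Qf2; h2: attacked by Qf2.
Legal moves for Black: none.
Not in check and no legal moves → stalemate.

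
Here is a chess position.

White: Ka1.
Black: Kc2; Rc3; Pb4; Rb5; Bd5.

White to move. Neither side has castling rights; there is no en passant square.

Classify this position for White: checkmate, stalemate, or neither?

White to move; white king on a1.
In check: no.
King squares — b1: attacked by Kc2; a2: attacked by Bd5; b2: attacked by Kc2.
Legal moves for White: none.
Not in check and no legal moves → stalemate.

stalemate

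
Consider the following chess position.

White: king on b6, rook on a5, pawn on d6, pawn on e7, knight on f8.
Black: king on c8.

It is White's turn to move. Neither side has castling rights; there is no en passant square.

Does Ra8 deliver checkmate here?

After Ra8: black king on c8; in check: yes, from the white rook on a8.
King squares — b7: attacked by Kb6; c7: attacked by Kb6; d7: attacked by Nf8; b8: attacked by Ra8; d8: attacked by Pe7.
Black has no legal moves → checkmate.

yes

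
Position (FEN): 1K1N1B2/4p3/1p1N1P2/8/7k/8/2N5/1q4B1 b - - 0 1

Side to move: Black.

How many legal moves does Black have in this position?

Black to move; king on h4.
In check: no.
Legal moves: Kh5, Kg5, Kg4, Kh3, Kg3, Qb5, Qb4, Qb3, Qxc2, Qb2, Qa2, Qxg1, Qf1, Qe1, Qd1, Qc1, Qa1, exf6, exd6, e6, b5, e5.
Count: 22.

22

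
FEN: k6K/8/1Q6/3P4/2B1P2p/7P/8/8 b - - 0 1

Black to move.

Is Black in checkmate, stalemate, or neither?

Black to move; black king on a8.
In check: no.
King squares — a7: attacked by Qb6; b7: attacked by Qb6; b8: attacked by Qb6.
Legal moves for Black: none.
Not in check and no legal moves → stalemate.

stalemate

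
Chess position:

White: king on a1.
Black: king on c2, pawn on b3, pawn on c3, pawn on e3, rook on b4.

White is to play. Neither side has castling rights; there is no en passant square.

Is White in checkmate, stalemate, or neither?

stalemate

White to move; white king on a1.
In check: no.
King squares — b1: attacked by Kc2; a2: attacked by Pb3; b2: attacked by Kc2.
Legal moves for White: none.
Not in check and no legal moves → stalemate.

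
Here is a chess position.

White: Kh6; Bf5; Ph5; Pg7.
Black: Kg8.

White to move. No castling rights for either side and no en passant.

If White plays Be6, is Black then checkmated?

After Be6: black king on g8; in check: yes, from the white bishop on e6.
King squares — f7: attacked by Be6; g7: attacked by Kh6; h7: attacked by Kh6; f8: attacked by Pg7; h8: attacked by Pg7.
Black has no legal moves → checkmate.

yes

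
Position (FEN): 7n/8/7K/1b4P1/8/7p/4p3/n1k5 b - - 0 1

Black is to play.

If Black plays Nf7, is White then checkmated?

After Nf7: white king on h6; in check: yes, from the black knight on f7.
White has 4 legal replies: Kh7, Kg7, Kg6, Kh5.
In check but a legal move exists → not checkmate.

no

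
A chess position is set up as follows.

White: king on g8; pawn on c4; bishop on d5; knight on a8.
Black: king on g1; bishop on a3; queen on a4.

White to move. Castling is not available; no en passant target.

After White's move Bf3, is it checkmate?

no

After Bf3: black king on g1; in check: no.
Black is not in check, so this cannot be checkmate.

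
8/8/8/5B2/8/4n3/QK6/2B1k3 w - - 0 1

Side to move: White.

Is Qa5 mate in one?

no

After Qa5: black king on e1; in check: yes, from the white queen on a5.
Black has 4 legal replies: Kf2, Ke2, Kf1, Kd1.
In check but a legal move exists → not checkmate.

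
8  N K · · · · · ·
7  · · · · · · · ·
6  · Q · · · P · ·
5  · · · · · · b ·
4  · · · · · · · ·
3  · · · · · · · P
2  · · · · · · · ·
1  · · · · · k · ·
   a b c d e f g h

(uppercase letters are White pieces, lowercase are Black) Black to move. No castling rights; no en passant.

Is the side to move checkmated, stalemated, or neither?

neither

Black to move; black king on f1.
In check: no.
Legal moves for Black: Bh6, Bxf6, Bh4, Bf4+, Be3, Bd2, Bc1, Kg2, Ke2, Ke1.
Black has 10 legal moves and is not in check → neither.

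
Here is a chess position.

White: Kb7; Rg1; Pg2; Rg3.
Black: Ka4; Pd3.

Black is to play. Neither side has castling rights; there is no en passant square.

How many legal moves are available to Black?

6

Black to move; king on a4.
In check: no.
Legal moves: Kb5, Ka5, Kb4, Kb3, Ka3, d2.
Count: 6.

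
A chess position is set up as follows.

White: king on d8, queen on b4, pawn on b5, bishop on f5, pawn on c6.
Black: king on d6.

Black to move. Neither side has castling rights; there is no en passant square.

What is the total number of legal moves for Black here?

Black to move; king on d6.
In check: yes, from the white queen on b4.
Legal moves: Ke5, Kd5.
Count: 2.

2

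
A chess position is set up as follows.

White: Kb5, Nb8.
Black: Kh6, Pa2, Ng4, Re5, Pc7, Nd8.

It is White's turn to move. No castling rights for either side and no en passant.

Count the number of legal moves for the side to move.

White to move; king on b5.
In check: yes, from the black rook on e5.
Legal moves: Ka6, Kc4, Kb4, Ka4.
Count: 4.

4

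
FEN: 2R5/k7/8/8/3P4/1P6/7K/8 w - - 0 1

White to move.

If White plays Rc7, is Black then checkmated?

no

After Rc7: black king on a7; in check: yes, from the white rook on c7.
Black has 4 legal replies: Kb8, Ka8, Kb6, Ka6.
In check but a legal move exists → not checkmate.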